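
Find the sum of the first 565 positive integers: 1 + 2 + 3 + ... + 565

Formula: ∑k = n(n+1)/2
= 565×566/2
= 319790/2
= 159895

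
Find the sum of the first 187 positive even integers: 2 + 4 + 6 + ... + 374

Sum of first n even numbers = n(n+1)
= 187×188
= 35156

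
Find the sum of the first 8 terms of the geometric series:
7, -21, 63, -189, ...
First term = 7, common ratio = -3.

Sₙ = a(1 - rⁿ) / (1 - r)
S_8 = 7(1 - (-3)^8) / (1 - (-3))
S_8 = 7(1 - 6561) / (4)
S_8 = -11480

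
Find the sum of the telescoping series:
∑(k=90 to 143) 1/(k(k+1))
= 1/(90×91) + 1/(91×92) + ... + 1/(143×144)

Partial fractions: 1/(k(k+1)) = 1/k - 1/(k+1)
The series telescopes:
= (1/90 - 1/91) + (1/91 - 1/92) + ... + (1/143 - 1/144)
= 1/90 - 1/144
= 1/240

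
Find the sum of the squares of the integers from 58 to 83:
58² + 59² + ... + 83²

Use ∑_{k=1}^{n} k² = n(n+1)(2n+1)/6, then subtract the first 57 terms.
∑_{k=1}^{83} k² = 83×84×167/6 = 194054
∑_{k=1}^{57} k² = 57×58×115/6 = 63365
∑_{k=58}^{83} k² = 194054 - 63365 = 130689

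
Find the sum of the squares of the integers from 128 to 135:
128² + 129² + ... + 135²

Use ∑_{k=1}^{n} k² = n(n+1)(2n+1)/6, then subtract the first 127 terms.
∑_{k=1}^{135} k² = 135×136×271/6 = 829260
∑_{k=1}^{127} k² = 127×128×255/6 = 690880
∑_{k=128}^{135} k² = 829260 - 690880 = 138380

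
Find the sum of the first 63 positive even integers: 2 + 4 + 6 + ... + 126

Sum of first n even numbers = n(n+1)
= 63×64
= 4032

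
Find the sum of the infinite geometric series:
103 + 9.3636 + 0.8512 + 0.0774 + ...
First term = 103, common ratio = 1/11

For |r| < 1, S = a / (1 - r)
S = 103 / (1 - (1/11))
S = 103 / (10/11)
S = 1133/10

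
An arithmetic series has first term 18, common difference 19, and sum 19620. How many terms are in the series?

Using S = n/2 × [2a + (n-1)d]
19620 = n/2 × [2(18) + (n-1)(19)]
19620 = n/2 × [36 + 19n - 19]
39240 = n × [17 + 19n]
19n² + (17)n - 39240 = 0
Discriminant: Δ = (17)² - 4(19)(-39240) = 289 + 2982240 = 2982529
√Δ = 1727
n = [-(17) + √Δ] / (2·19) = (-17 + 1727) / 38 = 1710 / 38 = 45
(The negative root is discarded since n must be a positive integer.)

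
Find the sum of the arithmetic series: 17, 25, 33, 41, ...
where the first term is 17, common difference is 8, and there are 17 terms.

Sₙ = n/2 × (first + last)
Last term = a + (n-1)d = 17 + (17-1)×8 = 145
S_17 = 17/2 × (17 + 145)
S_17 = 17/2 × 162 = 1377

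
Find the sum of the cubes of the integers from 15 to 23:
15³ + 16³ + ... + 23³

Use ∑_{k=1}^{n} k³ = [n(n+1)/2]², then subtract the first 14 terms.
∑_{k=1}^{23} k³ = [23×24/2]² = 276² = 76176
∑_{k=1}^{14} k³ = [14×15/2]² = 105² = 11025
∑_{k=15}^{23} k³ = 76176 - 11025 = 65151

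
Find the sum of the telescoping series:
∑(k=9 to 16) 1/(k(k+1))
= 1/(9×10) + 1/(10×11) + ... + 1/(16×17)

Partial fractions: 1/(k(k+1)) = 1/k - 1/(k+1)
The series telescopes:
= (1/9 - 1/10) + (1/10 - 1/11) + ... + (1/16 - 1/17)
= 1/9 - 1/17
= 8/153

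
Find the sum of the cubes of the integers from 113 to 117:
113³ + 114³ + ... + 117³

Use ∑_{k=1}^{n} k³ = [n(n+1)/2]², then subtract the first 112 terms.
∑_{k=1}^{117} k³ = [117×118/2]² = 6903² = 47651409
∑_{k=1}^{112} k³ = [112×113/2]² = 6328² = 40043584
∑_{k=113}^{117} k³ = 47651409 - 40043584 = 7607825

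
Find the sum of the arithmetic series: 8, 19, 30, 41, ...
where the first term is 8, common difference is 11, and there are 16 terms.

Sₙ = n/2 × (first + last)
Last term = a + (n-1)d = 8 + (16-1)×11 = 173
S_16 = 16/2 × (8 + 173)
S_16 = 16/2 × 181 = 1448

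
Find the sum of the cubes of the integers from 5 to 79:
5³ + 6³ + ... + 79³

Use ∑_{k=1}^{n} k³ = [n(n+1)/2]², then subtract the first 4 terms.
∑_{k=1}^{79} k³ = [79×80/2]² = 3160² = 9985600
∑_{k=1}^{4} k³ = [4×5/2]² = 10² = 100
∑_{k=5}^{79} k³ = 9985600 - 100 = 9985500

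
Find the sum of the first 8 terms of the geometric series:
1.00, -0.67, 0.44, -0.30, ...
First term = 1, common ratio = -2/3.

Sₙ = a(1 - rⁿ) / (1 - r)
S_8 = 1(1 - (-2/3)^8) / (1 - (-2/3))
S_8 = 1(1 - (256/6561)) / (5/3)
S_8 = 1261/2187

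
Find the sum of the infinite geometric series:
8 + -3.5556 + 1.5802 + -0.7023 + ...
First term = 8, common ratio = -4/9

For |r| < 1, S = a / (1 - r)
S = 8 / (1 - (-4/9))
S = 8 / (13/9)
S = 72/13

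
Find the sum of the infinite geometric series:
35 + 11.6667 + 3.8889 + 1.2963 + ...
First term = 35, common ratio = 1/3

For |r| < 1, S = a / (1 - r)
S = 35 / (1 - (1/3))
S = 35 / (2/3)
S = 105/2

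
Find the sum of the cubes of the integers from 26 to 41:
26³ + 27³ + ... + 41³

Use ∑_{k=1}^{n} k³ = [n(n+1)/2]², then subtract the first 25 terms.
∑_{k=1}^{41} k³ = [41×42/2]² = 861² = 741321
∑_{k=1}^{25} k³ = [25×26/2]² = 325² = 105625
∑_{k=26}^{41} k³ = 741321 - 105625 = 635696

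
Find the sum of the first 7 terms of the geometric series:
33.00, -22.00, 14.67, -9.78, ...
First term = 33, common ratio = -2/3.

Sₙ = a(1 - rⁿ) / (1 - r)
S_7 = 33(1 - (-2/3)^7) / (1 - (-2/3))
S_7 = 33(1 - (-128/2187)) / (5/3)
S_7 = 5093/243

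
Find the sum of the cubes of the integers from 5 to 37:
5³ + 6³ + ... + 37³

Use ∑_{k=1}^{n} k³ = [n(n+1)/2]², then subtract the first 4 terms.
∑_{k=1}^{37} k³ = [37×38/2]² = 703² = 494209
∑_{k=1}^{4} k³ = [4×5/2]² = 10² = 100
∑_{k=5}^{37} k³ = 494209 - 100 = 494109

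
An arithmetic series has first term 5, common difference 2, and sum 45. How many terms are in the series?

Using S = n/2 × [2a + (n-1)d]
45 = n/2 × [2(5) + (n-1)(2)]
45 = n/2 × [10 + 2n - 2]
90 = n × [8 + 2n]
2n² + (8)n - 90 = 0
Discriminant: Δ = (8)² - 4(2)(-90) = 64 + 720 = 784
√Δ = 28
n = [-(8) + √Δ] / (2·2) = (-8 + 28) / 4 = 20 / 4 = 5
(The negative root is discarded since n must be a positive integer.)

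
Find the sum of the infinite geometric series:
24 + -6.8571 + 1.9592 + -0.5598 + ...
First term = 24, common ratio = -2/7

For |r| < 1, S = a / (1 - r)
S = 24 / (1 - (-2/7))
S = 24 / (9/7)
S = 56/3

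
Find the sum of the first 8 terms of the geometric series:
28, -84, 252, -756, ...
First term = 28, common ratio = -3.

Sₙ = a(1 - rⁿ) / (1 - r)
S_8 = 28(1 - (-3)^8) / (1 - (-3))
S_8 = 28(1 - 6561) / (4)
S_8 = -45920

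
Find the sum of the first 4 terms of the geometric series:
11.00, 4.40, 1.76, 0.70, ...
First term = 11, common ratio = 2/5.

Sₙ = a(1 - rⁿ) / (1 - r)
S_4 = 11(1 - (2/5)^4) / (1 - (2/5))
S_4 = 11(1 - (16/625)) / (3/5)
S_4 = 2233/125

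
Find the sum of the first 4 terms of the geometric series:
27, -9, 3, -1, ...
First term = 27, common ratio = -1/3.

Sₙ = a(1 - rⁿ) / (1 - r)
S_4 = 27(1 - (-1/3)^4) / (1 - (-1/3))
S_4 = 27(1 - (1/81)) / (4/3)
S_4 = 20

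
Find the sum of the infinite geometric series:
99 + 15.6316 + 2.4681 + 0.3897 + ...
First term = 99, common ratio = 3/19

For |r| < 1, S = a / (1 - r)
S = 99 / (1 - (3/19))
S = 99 / (16/19)
S = 1881/16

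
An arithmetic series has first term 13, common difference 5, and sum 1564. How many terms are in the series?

Using S = n/2 × [2a + (n-1)d]
1564 = n/2 × [2(13) + (n-1)(5)]
1564 = n/2 × [26 + 5n - 5]
3128 = n × [21 + 5n]
5n² + (21)n - 3128 = 0
Discriminant: Δ = (21)² - 4(5)(-3128) = 441 + 62560 = 63001
√Δ = 251
n = [-(21) + √Δ] / (2·5) = (-21 + 251) / 10 = 230 / 10 = 23
(The negative root is discarded since n must be a positive integer.)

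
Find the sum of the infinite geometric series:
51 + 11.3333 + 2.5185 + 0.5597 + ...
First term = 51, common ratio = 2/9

For |r| < 1, S = a / (1 - r)
S = 51 / (1 - (2/9))
S = 51 / (7/9)
S = 459/7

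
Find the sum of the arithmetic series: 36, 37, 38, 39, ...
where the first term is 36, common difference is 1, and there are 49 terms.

Sₙ = n/2 × (first + last)
Last term = a + (n-1)d = 36 + (49-1)×1 = 84
S_49 = 49/2 × (36 + 84)
S_49 = 49/2 × 120 = 2940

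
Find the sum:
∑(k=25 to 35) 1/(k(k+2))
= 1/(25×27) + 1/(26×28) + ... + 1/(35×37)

Partial fractions: 1/(k(k+2)) = (1/2)[1/k - 1/(k+2)]
Telescoping leaves the first two and last two terms:
= (1/2)[1/25 + 1/26 - 1/36 - 1/37]
= 10241/865800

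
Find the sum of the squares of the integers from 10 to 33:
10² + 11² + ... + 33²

Use ∑_{k=1}^{n} k² = n(n+1)(2n+1)/6, then subtract the first 9 terms.
∑_{k=1}^{33} k² = 33×34×67/6 = 12529
∑_{k=1}^{9} k² = 9×10×19/6 = 285
∑_{k=10}^{33} k² = 12529 - 285 = 12244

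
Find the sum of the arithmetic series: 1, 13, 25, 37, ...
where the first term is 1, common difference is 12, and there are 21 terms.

Sₙ = n/2 × (first + last)
Last term = a + (n-1)d = 1 + (21-1)×12 = 241
S_21 = 21/2 × (1 + 241)
S_21 = 21/2 × 242 = 2541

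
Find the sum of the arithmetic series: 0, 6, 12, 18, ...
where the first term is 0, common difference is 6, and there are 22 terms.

Sₙ = n/2 × (first + last)
Last term = a + (n-1)d = 0 + (22-1)×6 = 126
S_22 = 22/2 × (0 + 126)
S_22 = 22/2 × 126 = 1386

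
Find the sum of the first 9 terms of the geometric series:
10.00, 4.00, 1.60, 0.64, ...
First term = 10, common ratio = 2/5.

Sₙ = a(1 - rⁿ) / (1 - r)
S_9 = 10(1 - (2/5)^9) / (1 - (2/5))
S_9 = 10(1 - (512/1953125)) / (3/5)
S_9 = 1301742/78125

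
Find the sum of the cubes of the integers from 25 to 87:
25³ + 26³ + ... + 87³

Use ∑_{k=1}^{n} k³ = [n(n+1)/2]², then subtract the first 24 terms.
∑_{k=1}^{87} k³ = [87×88/2]² = 3828² = 14653584
∑_{k=1}^{24} k³ = [24×25/2]² = 300² = 90000
∑_{k=25}^{87} k³ = 14653584 - 90000 = 14563584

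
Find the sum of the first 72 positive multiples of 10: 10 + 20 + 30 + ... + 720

Factor out 10: = 10(1 + 2 + ... + 72) = 10 × n(n+1)/2
= 10 × 72×73/2
= 10 × 2628
= 26280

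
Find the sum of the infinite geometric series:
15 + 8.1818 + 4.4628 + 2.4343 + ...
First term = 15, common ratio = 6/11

For |r| < 1, S = a / (1 - r)
S = 15 / (1 - (6/11))
S = 15 / (5/11)
S = 33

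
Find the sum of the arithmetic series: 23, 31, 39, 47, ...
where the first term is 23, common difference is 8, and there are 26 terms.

Sₙ = n/2 × (first + last)
Last term = a + (n-1)d = 23 + (26-1)×8 = 223
S_26 = 26/2 × (23 + 223)
S_26 = 26/2 × 246 = 3198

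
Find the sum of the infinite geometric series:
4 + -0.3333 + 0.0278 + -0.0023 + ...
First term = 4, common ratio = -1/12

For |r| < 1, S = a / (1 - r)
S = 4 / (1 - (-1/12))
S = 4 / (13/12)
S = 48/13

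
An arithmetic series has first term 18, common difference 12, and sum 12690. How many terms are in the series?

Using S = n/2 × [2a + (n-1)d]
12690 = n/2 × [2(18) + (n-1)(12)]
12690 = n/2 × [36 + 12n - 12]
25380 = n × [24 + 12n]
12n² + (24)n - 25380 = 0
Discriminant: Δ = (24)² - 4(12)(-25380) = 576 + 1218240 = 1218816
√Δ = 1104
n = [-(24) + √Δ] / (2·12) = (-24 + 1104) / 24 = 1080 / 24 = 45
(The negative root is discarded since n must be a positive integer.)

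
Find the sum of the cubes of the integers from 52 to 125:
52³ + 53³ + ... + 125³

Use ∑_{k=1}^{n} k³ = [n(n+1)/2]², then subtract the first 51 terms.
∑_{k=1}^{125} k³ = [125×126/2]² = 7875² = 62015625
∑_{k=1}^{51} k³ = [51×52/2]² = 1326² = 1758276
∑_{k=52}^{125} k³ = 62015625 - 1758276 = 60257349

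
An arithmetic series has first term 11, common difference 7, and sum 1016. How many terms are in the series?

Using S = n/2 × [2a + (n-1)d]
1016 = n/2 × [2(11) + (n-1)(7)]
1016 = n/2 × [22 + 7n - 7]
2032 = n × [15 + 7n]
7n² + (15)n - 2032 = 0
Discriminant: Δ = (15)² - 4(7)(-2032) = 225 + 56896 = 57121
√Δ = 239
n = [-(15) + √Δ] / (2·7) = (-15 + 239) / 14 = 224 / 14 = 16
(The negative root is discarded since n must be a positive integer.)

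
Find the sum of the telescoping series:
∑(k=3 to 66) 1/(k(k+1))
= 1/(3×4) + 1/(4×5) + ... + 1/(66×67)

Partial fractions: 1/(k(k+1)) = 1/k - 1/(k+1)
The series telescopes:
= (1/3 - 1/4) + (1/4 - 1/5) + ... + (1/66 - 1/67)
= 1/3 - 1/67
= 64/201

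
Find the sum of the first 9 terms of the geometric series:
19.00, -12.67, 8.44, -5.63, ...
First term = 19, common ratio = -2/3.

Sₙ = a(1 - rⁿ) / (1 - r)
S_9 = 19(1 - (-2/3)^9) / (1 - (-2/3))
S_9 = 19(1 - (-512/19683)) / (5/3)
S_9 = 76741/6561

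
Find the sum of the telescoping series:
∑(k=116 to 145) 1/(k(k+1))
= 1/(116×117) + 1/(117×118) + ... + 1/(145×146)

Partial fractions: 1/(k(k+1)) = 1/k - 1/(k+1)
The series telescopes:
= (1/116 - 1/117) + (1/117 - 1/118) + ... + (1/145 - 1/146)
= 1/116 - 1/146
= 15/8468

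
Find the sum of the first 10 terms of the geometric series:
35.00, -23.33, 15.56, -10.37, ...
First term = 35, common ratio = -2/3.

Sₙ = a(1 - rⁿ) / (1 - r)
S_10 = 35(1 - (-2/3)^10) / (1 - (-2/3))
S_10 = 35(1 - (1024/59049)) / (5/3)
S_10 = 406175/19683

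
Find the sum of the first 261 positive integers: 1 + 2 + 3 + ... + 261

Formula: ∑k = n(n+1)/2
= 261×262/2
= 68382/2
= 34191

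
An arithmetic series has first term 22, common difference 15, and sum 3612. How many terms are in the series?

Using S = n/2 × [2a + (n-1)d]
3612 = n/2 × [2(22) + (n-1)(15)]
3612 = n/2 × [44 + 15n - 15]
7224 = n × [29 + 15n]
15n² + (29)n - 7224 = 0
Discriminant: Δ = (29)² - 4(15)(-7224) = 841 + 433440 = 434281
√Δ = 659
n = [-(29) + √Δ] / (2·15) = (-29 + 659) / 30 = 630 / 30 = 21
(The negative root is discarded since n must be a positive integer.)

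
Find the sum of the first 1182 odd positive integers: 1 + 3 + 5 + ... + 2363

Sum of first n odd numbers = n²
= 1182²
= 1397124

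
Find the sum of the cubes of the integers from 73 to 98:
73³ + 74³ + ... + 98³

Use ∑_{k=1}^{n} k³ = [n(n+1)/2]², then subtract the first 72 terms.
∑_{k=1}^{98} k³ = [98×99/2]² = 4851² = 23532201
∑_{k=1}^{72} k³ = [72×73/2]² = 2628² = 6906384
∑_{k=73}^{98} k³ = 23532201 - 6906384 = 16625817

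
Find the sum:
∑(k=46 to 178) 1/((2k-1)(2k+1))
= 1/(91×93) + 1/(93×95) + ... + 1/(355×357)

Partial fractions: 1/((2k-1)(2k+1)) = (1/2)[1/(2k-1) - 1/(2k+1)]
The series telescopes:
= (1/2)[1/91 - 1/357]
= 19/4641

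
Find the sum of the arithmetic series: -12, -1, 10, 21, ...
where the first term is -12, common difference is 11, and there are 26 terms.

Sₙ = n/2 × (first + last)
Last term = a + (n-1)d = -12 + (26-1)×11 = 263
S_26 = 26/2 × (-12 + 263)
S_26 = 26/2 × 251 = 3263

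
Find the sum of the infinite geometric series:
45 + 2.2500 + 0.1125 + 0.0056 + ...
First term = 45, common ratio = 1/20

For |r| < 1, S = a / (1 - r)
S = 45 / (1 - (1/20))
S = 45 / (19/20)
S = 900/19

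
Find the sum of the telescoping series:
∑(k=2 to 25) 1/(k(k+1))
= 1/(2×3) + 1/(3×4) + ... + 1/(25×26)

Partial fractions: 1/(k(k+1)) = 1/k - 1/(k+1)
The series telescopes:
= (1/2 - 1/3) + (1/3 - 1/4) + ... + (1/25 - 1/26)
= 1/2 - 1/26
= 6/13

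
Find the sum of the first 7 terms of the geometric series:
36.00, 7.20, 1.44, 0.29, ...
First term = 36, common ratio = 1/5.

Sₙ = a(1 - rⁿ) / (1 - r)
S_7 = 36(1 - (1/5)^7) / (1 - (1/5))
S_7 = 36(1 - (1/78125)) / (4/5)
S_7 = 703116/15625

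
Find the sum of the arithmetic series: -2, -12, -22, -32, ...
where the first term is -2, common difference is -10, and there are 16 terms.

Sₙ = n/2 × (first + last)
Last term = a + (n-1)d = -2 + (16-1)×(-10) = -152
S_16 = 16/2 × (-2 + (-152))
S_16 = 16/2 × (-154) = -1232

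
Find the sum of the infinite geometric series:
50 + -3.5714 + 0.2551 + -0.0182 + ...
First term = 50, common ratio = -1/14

For |r| < 1, S = a / (1 - r)
S = 50 / (1 - (-1/14))
S = 50 / (15/14)
S = 140/3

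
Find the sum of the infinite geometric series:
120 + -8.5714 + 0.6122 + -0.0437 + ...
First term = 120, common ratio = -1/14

For |r| < 1, S = a / (1 - r)
S = 120 / (1 - (-1/14))
S = 120 / (15/14)
S = 112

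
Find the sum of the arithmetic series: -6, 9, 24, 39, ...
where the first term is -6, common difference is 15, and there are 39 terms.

Sₙ = n/2 × (first + last)
Last term = a + (n-1)d = -6 + (39-1)×15 = 564
S_39 = 39/2 × (-6 + 564)
S_39 = 39/2 × 558 = 10881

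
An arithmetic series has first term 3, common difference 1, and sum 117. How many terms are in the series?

Using S = n/2 × [2a + (n-1)d]
117 = n/2 × [2(3) + (n-1)(1)]
117 = n/2 × [6 + 1n - 1]
234 = n × [5 + 1n]
1n² + (5)n - 234 = 0
Discriminant: Δ = (5)² - 4(1)(-234) = 25 + 936 = 961
√Δ = 31
n = [-(5) + √Δ] / (2·1) = (-5 + 31) / 2 = 26 / 2 = 13
(The negative root is discarded since n must be a positive integer.)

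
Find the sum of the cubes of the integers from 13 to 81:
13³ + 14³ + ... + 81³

Use ∑_{k=1}^{n} k³ = [n(n+1)/2]², then subtract the first 12 terms.
∑_{k=1}^{81} k³ = [81×82/2]² = 3321² = 11029041
∑_{k=1}^{12} k³ = [12×13/2]² = 78² = 6084
∑_{k=13}^{81} k³ = 11029041 - 6084 = 11022957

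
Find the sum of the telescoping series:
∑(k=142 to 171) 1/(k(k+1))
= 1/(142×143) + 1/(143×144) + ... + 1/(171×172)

Partial fractions: 1/(k(k+1)) = 1/k - 1/(k+1)
The series telescopes:
= (1/142 - 1/143) + (1/143 - 1/144) + ... + (1/171 - 1/172)
= 1/142 - 1/172
= 15/12212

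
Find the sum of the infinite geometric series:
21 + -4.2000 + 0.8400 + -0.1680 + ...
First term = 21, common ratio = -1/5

For |r| < 1, S = a / (1 - r)
S = 21 / (1 - (-1/5))
S = 21 / (6/5)
S = 35/2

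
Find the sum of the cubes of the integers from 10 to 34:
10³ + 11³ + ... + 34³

Use ∑_{k=1}^{n} k³ = [n(n+1)/2]², then subtract the first 9 terms.
∑_{k=1}^{34} k³ = [34×35/2]² = 595² = 354025
∑_{k=1}^{9} k³ = [9×10/2]² = 45² = 2025
∑_{k=10}^{34} k³ = 354025 - 2025 = 352000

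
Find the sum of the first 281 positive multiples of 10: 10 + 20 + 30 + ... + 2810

Factor out 10: = 10(1 + 2 + ... + 281) = 10 × n(n+1)/2
= 10 × 281×282/2
= 10 × 39621
= 396210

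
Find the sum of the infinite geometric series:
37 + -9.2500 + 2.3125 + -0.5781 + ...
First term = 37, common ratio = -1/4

For |r| < 1, S = a / (1 - r)
S = 37 / (1 - (-1/4))
S = 37 / (5/4)
S = 148/5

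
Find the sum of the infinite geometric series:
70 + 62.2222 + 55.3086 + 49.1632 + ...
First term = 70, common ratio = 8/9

For |r| < 1, S = a / (1 - r)
S = 70 / (1 - (8/9))
S = 70 / (1/9)
S = 630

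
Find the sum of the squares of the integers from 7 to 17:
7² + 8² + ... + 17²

Use ∑_{k=1}^{n} k² = n(n+1)(2n+1)/6, then subtract the first 6 terms.
∑_{k=1}^{17} k² = 17×18×35/6 = 1785
∑_{k=1}^{6} k² = 6×7×13/6 = 91
∑_{k=7}^{17} k² = 1785 - 91 = 1694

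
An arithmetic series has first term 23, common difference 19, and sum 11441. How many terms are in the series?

Using S = n/2 × [2a + (n-1)d]
11441 = n/2 × [2(23) + (n-1)(19)]
11441 = n/2 × [46 + 19n - 19]
22882 = n × [27 + 19n]
19n² + (27)n - 22882 = 0
Discriminant: Δ = (27)² - 4(19)(-22882) = 729 + 1739032 = 1739761
√Δ = 1319
n = [-(27) + √Δ] / (2·19) = (-27 + 1319) / 38 = 1292 / 38 = 34
(The negative root is discarded since n must be a positive integer.)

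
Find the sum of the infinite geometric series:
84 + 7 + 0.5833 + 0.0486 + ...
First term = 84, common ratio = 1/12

For |r| < 1, S = a / (1 - r)
S = 84 / (1 - (1/12))
S = 84 / (11/12)
S = 1008/11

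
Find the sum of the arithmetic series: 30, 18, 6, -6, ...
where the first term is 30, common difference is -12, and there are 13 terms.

Sₙ = n/2 × (first + last)
Last term = a + (n-1)d = 30 + (13-1)×(-12) = -114
S_13 = 13/2 × (30 + (-114))
S_13 = 13/2 × (-84) = -546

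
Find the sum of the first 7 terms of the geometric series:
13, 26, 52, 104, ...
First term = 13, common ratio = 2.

Sₙ = a(1 - rⁿ) / (1 - r)
S_7 = 13(1 - 2^7) / (1 - 2)
S_7 = 13(1 - 128) / (-1)
S_7 = 1651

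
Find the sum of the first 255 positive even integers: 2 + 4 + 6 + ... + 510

Sum of first n even numbers = n(n+1)
= 255×256
= 65280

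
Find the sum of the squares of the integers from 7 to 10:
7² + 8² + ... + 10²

Use ∑_{k=1}^{n} k² = n(n+1)(2n+1)/6, then subtract the first 6 terms.
∑_{k=1}^{10} k² = 10×11×21/6 = 385
∑_{k=1}^{6} k² = 6×7×13/6 = 91
∑_{k=7}^{10} k² = 385 - 91 = 294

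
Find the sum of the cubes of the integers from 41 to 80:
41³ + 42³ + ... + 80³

Use ∑_{k=1}^{n} k³ = [n(n+1)/2]², then subtract the first 40 terms.
∑_{k=1}^{80} k³ = [80×81/2]² = 3240² = 10497600
∑_{k=1}^{40} k³ = [40×41/2]² = 820² = 672400
∑_{k=41}^{80} k³ = 10497600 - 672400 = 9825200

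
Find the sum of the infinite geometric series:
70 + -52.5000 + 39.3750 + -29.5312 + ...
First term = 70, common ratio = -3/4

For |r| < 1, S = a / (1 - r)
S = 70 / (1 - (-3/4))
S = 70 / (7/4)
S = 40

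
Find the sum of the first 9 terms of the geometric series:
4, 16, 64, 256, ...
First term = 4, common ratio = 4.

Sₙ = a(1 - rⁿ) / (1 - r)
S_9 = 4(1 - 4^9) / (1 - 4)
S_9 = 4(1 - 262144) / (-3)
S_9 = 349524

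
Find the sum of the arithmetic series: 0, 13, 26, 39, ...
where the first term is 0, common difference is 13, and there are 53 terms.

Sₙ = n/2 × (first + last)
Last term = a + (n-1)d = 0 + (53-1)×13 = 676
S_53 = 53/2 × (0 + 676)
S_53 = 53/2 × 676 = 17914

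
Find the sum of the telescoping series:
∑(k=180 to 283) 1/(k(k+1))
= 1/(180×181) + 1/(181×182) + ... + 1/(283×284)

Partial fractions: 1/(k(k+1)) = 1/k - 1/(k+1)
The series telescopes:
= (1/180 - 1/181) + (1/181 - 1/182) + ... + (1/283 - 1/284)
= 1/180 - 1/284
= 13/6390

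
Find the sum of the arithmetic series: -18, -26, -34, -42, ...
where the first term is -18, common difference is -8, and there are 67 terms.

Sₙ = n/2 × (first + last)
Last term = a + (n-1)d = -18 + (67-1)×(-8) = -546
S_67 = 67/2 × (-18 + (-546))
S_67 = 67/2 × (-564) = -18894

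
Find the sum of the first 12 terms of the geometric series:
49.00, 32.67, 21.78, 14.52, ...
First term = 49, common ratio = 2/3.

Sₙ = a(1 - rⁿ) / (1 - r)
S_12 = 49(1 - (2/3)^12) / (1 - (2/3))
S_12 = 49(1 - (4096/531441)) / (1/3)
S_12 = 25839905/177147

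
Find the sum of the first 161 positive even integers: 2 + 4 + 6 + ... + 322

Sum of first n even numbers = n(n+1)
= 161×162
= 26082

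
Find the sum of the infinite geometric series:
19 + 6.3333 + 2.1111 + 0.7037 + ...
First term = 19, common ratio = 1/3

For |r| < 1, S = a / (1 - r)
S = 19 / (1 - (1/3))
S = 19 / (2/3)
S = 57/2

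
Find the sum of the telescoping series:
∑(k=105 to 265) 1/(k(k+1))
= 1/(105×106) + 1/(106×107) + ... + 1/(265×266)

Partial fractions: 1/(k(k+1)) = 1/k - 1/(k+1)
The series telescopes:
= (1/105 - 1/106) + (1/106 - 1/107) + ... + (1/265 - 1/266)
= 1/105 - 1/266
= 23/3990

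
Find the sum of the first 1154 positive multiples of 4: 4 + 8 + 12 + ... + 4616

Factor out 4: = 4(1 + 2 + ... + 1154) = 4 × n(n+1)/2
= 4 × 1154×1155/2
= 4 × 666435
= 2665740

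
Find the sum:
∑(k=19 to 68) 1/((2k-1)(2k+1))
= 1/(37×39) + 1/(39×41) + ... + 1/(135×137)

Partial fractions: 1/((2k-1)(2k+1)) = (1/2)[1/(2k-1) - 1/(2k+1)]
The series telescopes:
= (1/2)[1/37 - 1/137]
= 50/5069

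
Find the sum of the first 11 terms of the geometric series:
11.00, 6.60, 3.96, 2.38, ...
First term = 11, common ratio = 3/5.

Sₙ = a(1 - rⁿ) / (1 - r)
S_11 = 11(1 - (3/5)^11) / (1 - (3/5))
S_11 = 11(1 - (177147/48828125)) / (2/5)
S_11 = 267580379/9765625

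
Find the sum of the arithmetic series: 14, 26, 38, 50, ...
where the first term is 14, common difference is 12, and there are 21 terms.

Sₙ = n/2 × (first + last)
Last term = a + (n-1)d = 14 + (21-1)×12 = 254
S_21 = 21/2 × (14 + 254)
S_21 = 21/2 × 268 = 2814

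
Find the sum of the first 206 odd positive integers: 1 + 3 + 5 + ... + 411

Sum of first n odd numbers = n²
= 206²
= 42436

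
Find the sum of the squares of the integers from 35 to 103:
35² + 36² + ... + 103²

Use ∑_{k=1}^{n} k² = n(n+1)(2n+1)/6, then subtract the first 34 terms.
∑_{k=1}^{103} k² = 103×104×207/6 = 369564
∑_{k=1}^{34} k² = 34×35×69/6 = 13685
∑_{k=35}^{103} k² = 369564 - 13685 = 355879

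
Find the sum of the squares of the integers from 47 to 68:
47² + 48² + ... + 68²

Use ∑_{k=1}^{n} k² = n(n+1)(2n+1)/6, then subtract the first 46 terms.
∑_{k=1}^{68} k² = 68×69×137/6 = 107134
∑_{k=1}^{46} k² = 46×47×93/6 = 33511
∑_{k=47}^{68} k² = 107134 - 33511 = 73623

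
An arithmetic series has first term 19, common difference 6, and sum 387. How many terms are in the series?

Using S = n/2 × [2a + (n-1)d]
387 = n/2 × [2(19) + (n-1)(6)]
387 = n/2 × [38 + 6n - 6]
774 = n × [32 + 6n]
6n² + (32)n - 774 = 0
Discriminant: Δ = (32)² - 4(6)(-774) = 1024 + 18576 = 19600
√Δ = 140
n = [-(32) + √Δ] / (2·6) = (-32 + 140) / 12 = 108 / 12 = 9
(The negative root is discarded since n must be a positive integer.)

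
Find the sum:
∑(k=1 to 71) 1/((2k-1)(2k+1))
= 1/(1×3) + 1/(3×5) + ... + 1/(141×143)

Partial fractions: 1/((2k-1)(2k+1)) = (1/2)[1/(2k-1) - 1/(2k+1)]
The series telescopes:
= (1/2)[1/1 - 1/143]
= 71/143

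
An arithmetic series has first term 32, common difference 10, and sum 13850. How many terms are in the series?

Using S = n/2 × [2a + (n-1)d]
13850 = n/2 × [2(32) + (n-1)(10)]
13850 = n/2 × [64 + 10n - 10]
27700 = n × [54 + 10n]
10n² + (54)n - 27700 = 0
Discriminant: Δ = (54)² - 4(10)(-27700) = 2916 + 1108000 = 1110916
√Δ = 1054
n = [-(54) + √Δ] / (2·10) = (-54 + 1054) / 20 = 1000 / 20 = 50
(The negative root is discarded since n must be a positive integer.)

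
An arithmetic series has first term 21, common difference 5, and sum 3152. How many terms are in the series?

Using S = n/2 × [2a + (n-1)d]
3152 = n/2 × [2(21) + (n-1)(5)]
3152 = n/2 × [42 + 5n - 5]
6304 = n × [37 + 5n]
5n² + (37)n - 6304 = 0
Discriminant: Δ = (37)² - 4(5)(-6304) = 1369 + 126080 = 127449
√Δ = 357
n = [-(37) + √Δ] / (2·5) = (-37 + 357) / 10 = 320 / 10 = 32
(The negative root is discarded since n must be a positive integer.)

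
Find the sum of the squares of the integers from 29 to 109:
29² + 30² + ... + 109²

Use ∑_{k=1}^{n} k² = n(n+1)(2n+1)/6, then subtract the first 28 terms.
∑_{k=1}^{109} k² = 109×110×219/6 = 437635
∑_{k=1}^{28} k² = 28×29×57/6 = 7714
∑_{k=29}^{109} k² = 437635 - 7714 = 429921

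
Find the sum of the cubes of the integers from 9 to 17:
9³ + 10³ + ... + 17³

Use ∑_{k=1}^{n} k³ = [n(n+1)/2]², then subtract the first 8 terms.
∑_{k=1}^{17} k³ = [17×18/2]² = 153² = 23409
∑_{k=1}^{8} k³ = [8×9/2]² = 36² = 1296
∑_{k=9}^{17} k³ = 23409 - 1296 = 22113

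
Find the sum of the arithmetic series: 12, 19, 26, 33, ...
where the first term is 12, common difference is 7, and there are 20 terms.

Sₙ = n/2 × (first + last)
Last term = a + (n-1)d = 12 + (20-1)×7 = 145
S_20 = 20/2 × (12 + 145)
S_20 = 20/2 × 157 = 1570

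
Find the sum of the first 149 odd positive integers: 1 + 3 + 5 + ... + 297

Sum of first n odd numbers = n²
= 149²
= 22201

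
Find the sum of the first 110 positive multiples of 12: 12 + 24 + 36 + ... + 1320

Factor out 12: = 12(1 + 2 + ... + 110) = 12 × n(n+1)/2
= 12 × 110×111/2
= 12 × 6105
= 73260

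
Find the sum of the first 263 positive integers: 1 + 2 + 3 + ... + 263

Formula: ∑k = n(n+1)/2
= 263×264/2
= 69432/2
= 34716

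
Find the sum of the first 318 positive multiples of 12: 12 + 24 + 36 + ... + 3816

Factor out 12: = 12(1 + 2 + ... + 318) = 12 × n(n+1)/2
= 12 × 318×319/2
= 12 × 50721
= 608652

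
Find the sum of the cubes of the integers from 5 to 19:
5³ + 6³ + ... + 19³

Use ∑_{k=1}^{n} k³ = [n(n+1)/2]², then subtract the first 4 terms.
∑_{k=1}^{19} k³ = [19×20/2]² = 190² = 36100
∑_{k=1}^{4} k³ = [4×5/2]² = 10² = 100
∑_{k=5}^{19} k³ = 36100 - 100 = 36000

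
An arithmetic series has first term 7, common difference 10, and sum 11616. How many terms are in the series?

Using S = n/2 × [2a + (n-1)d]
11616 = n/2 × [2(7) + (n-1)(10)]
11616 = n/2 × [14 + 10n - 10]
23232 = n × [4 + 10n]
10n² + (4)n - 23232 = 0
Discriminant: Δ = (4)² - 4(10)(-23232) = 16 + 929280 = 929296
√Δ = 964
n = [-(4) + √Δ] / (2·10) = (-4 + 964) / 20 = 960 / 20 = 48
(The negative root is discarded since n must be a positive integer.)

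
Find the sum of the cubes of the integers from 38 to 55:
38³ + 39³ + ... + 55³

Use ∑_{k=1}^{n} k³ = [n(n+1)/2]², then subtract the first 37 terms.
∑_{k=1}^{55} k³ = [55×56/2]² = 1540² = 2371600
∑_{k=1}^{37} k³ = [37×38/2]² = 703² = 494209
∑_{k=38}^{55} k³ = 2371600 - 494209 = 1877391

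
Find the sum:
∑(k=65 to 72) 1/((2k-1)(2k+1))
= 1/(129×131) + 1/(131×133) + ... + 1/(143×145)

Partial fractions: 1/((2k-1)(2k+1)) = (1/2)[1/(2k-1) - 1/(2k+1)]
The series telescopes:
= (1/2)[1/129 - 1/145]
= 8/18705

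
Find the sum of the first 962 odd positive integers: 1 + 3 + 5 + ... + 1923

Sum of first n odd numbers = n²
= 962²
= 925444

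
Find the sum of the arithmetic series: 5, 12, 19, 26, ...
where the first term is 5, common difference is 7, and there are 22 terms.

Sₙ = n/2 × (first + last)
Last term = a + (n-1)d = 5 + (22-1)×7 = 152
S_22 = 22/2 × (5 + 152)
S_22 = 22/2 × 157 = 1727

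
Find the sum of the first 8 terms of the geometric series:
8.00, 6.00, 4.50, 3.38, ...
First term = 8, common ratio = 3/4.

Sₙ = a(1 - rⁿ) / (1 - r)
S_8 = 8(1 - (3/4)^8) / (1 - (3/4))
S_8 = 8(1 - (6561/65536)) / (1/4)
S_8 = 58975/2048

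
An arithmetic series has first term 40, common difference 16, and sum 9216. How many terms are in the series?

Using S = n/2 × [2a + (n-1)d]
9216 = n/2 × [2(40) + (n-1)(16)]
9216 = n/2 × [80 + 16n - 16]
18432 = n × [64 + 16n]
16n² + (64)n - 18432 = 0
Discriminant: Δ = (64)² - 4(16)(-18432) = 4096 + 1179648 = 1183744
√Δ = 1088
n = [-(64) + √Δ] / (2·16) = (-64 + 1088) / 32 = 1024 / 32 = 32
(The negative root is discarded since n must be a positive integer.)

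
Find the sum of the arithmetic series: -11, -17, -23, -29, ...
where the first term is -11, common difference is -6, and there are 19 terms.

Sₙ = n/2 × (first + last)
Last term = a + (n-1)d = -11 + (19-1)×(-6) = -119
S_19 = 19/2 × (-11 + (-119))
S_19 = 19/2 × (-130) = -1235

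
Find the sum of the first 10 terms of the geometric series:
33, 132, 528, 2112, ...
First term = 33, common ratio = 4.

Sₙ = a(1 - rⁿ) / (1 - r)
S_10 = 33(1 - 4^10) / (1 - 4)
S_10 = 33(1 - 1048576) / (-3)
S_10 = 11534325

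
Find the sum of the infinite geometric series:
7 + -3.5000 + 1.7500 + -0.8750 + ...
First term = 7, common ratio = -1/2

For |r| < 1, S = a / (1 - r)
S = 7 / (1 - (-1/2))
S = 7 / (3/2)
S = 14/3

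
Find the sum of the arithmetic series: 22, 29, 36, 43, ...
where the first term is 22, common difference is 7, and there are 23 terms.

Sₙ = n/2 × (first + last)
Last term = a + (n-1)d = 22 + (23-1)×7 = 176
S_23 = 23/2 × (22 + 176)
S_23 = 23/2 × 198 = 2277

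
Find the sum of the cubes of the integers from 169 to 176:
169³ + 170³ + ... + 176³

Use ∑_{k=1}^{n} k³ = [n(n+1)/2]², then subtract the first 168 terms.
∑_{k=1}^{176} k³ = [176×177/2]² = 15576² = 242611776
∑_{k=1}^{168} k³ = [168×169/2]² = 14196² = 201526416
∑_{k=169}^{176} k³ = 242611776 - 201526416 = 41085360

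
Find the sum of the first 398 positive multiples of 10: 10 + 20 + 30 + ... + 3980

Factor out 10: = 10(1 + 2 + ... + 398) = 10 × n(n+1)/2
= 10 × 398×399/2
= 10 × 79401
= 794010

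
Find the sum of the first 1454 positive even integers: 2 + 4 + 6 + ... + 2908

Sum of first n even numbers = n(n+1)
= 1454×1455
= 2115570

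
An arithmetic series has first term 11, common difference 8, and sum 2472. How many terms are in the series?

Using S = n/2 × [2a + (n-1)d]
2472 = n/2 × [2(11) + (n-1)(8)]
2472 = n/2 × [22 + 8n - 8]
4944 = n × [14 + 8n]
8n² + (14)n - 4944 = 0
Discriminant: Δ = (14)² - 4(8)(-4944) = 196 + 158208 = 158404
√Δ = 398
n = [-(14) + √Δ] / (2·8) = (-14 + 398) / 16 = 384 / 16 = 24
(The negative root is discarded since n must be a positive integer.)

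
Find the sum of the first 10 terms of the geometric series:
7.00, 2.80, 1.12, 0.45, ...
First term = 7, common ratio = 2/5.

Sₙ = a(1 - rⁿ) / (1 - r)
S_10 = 7(1 - (2/5)^10) / (1 - (2/5))
S_10 = 7(1 - (1024/9765625)) / (3/5)
S_10 = 22784069/1953125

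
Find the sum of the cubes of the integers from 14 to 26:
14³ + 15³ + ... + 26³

Use ∑_{k=1}^{n} k³ = [n(n+1)/2]², then subtract the first 13 terms.
∑_{k=1}^{26} k³ = [26×27/2]² = 351² = 123201
∑_{k=1}^{13} k³ = [13×14/2]² = 91² = 8281
∑_{k=14}^{26} k³ = 123201 - 8281 = 114920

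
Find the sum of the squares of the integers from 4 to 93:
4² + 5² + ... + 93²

Use ∑_{k=1}^{n} k² = n(n+1)(2n+1)/6, then subtract the first 3 terms.
∑_{k=1}^{93} k² = 93×94×187/6 = 272459
∑_{k=1}^{3} k² = 3×4×7/6 = 14
∑_{k=4}^{93} k² = 272459 - 14 = 272445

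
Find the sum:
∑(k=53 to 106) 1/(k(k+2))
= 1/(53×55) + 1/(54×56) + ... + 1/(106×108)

Partial fractions: 1/(k(k+2)) = (1/2)[1/k - 1/(k+2)]
Telescoping leaves the first two and last two terms:
= (1/2)[1/53 + 1/54 - 1/107 - 1/108]
= 11503/1224936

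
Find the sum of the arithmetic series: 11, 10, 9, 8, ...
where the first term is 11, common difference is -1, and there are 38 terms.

Sₙ = n/2 × (first + last)
Last term = a + (n-1)d = 11 + (38-1)×(-1) = -26
S_38 = 38/2 × (11 + (-26))
S_38 = 38/2 × (-15) = -285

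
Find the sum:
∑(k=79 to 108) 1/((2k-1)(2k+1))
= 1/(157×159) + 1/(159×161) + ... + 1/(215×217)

Partial fractions: 1/((2k-1)(2k+1)) = (1/2)[1/(2k-1) - 1/(2k+1)]
The series telescopes:
= (1/2)[1/157 - 1/217]
= 30/34069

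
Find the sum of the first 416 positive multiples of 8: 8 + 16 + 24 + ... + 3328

Factor out 8: = 8(1 + 2 + ... + 416) = 8 × n(n+1)/2
= 8 × 416×417/2
= 8 × 86736
= 693888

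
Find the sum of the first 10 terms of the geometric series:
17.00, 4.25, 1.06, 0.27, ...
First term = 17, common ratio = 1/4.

Sₙ = a(1 - rⁿ) / (1 - r)
S_10 = 17(1 - (1/4)^10) / (1 - (1/4))
S_10 = 17(1 - (1/1048576)) / (3/4)
S_10 = 5941925/262144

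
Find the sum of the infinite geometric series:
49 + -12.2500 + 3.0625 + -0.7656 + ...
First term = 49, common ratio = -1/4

For |r| < 1, S = a / (1 - r)
S = 49 / (1 - (-1/4))
S = 49 / (5/4)
S = 196/5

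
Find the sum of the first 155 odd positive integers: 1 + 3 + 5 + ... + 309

Sum of first n odd numbers = n²
= 155²
= 24025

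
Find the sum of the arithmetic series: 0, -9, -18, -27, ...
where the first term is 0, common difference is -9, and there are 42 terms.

Sₙ = n/2 × (first + last)
Last term = a + (n-1)d = 0 + (42-1)×(-9) = -369
S_42 = 42/2 × (0 + (-369))
S_42 = 42/2 × (-369) = -7749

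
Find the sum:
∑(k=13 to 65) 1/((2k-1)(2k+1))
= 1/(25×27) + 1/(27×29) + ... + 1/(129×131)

Partial fractions: 1/((2k-1)(2k+1)) = (1/2)[1/(2k-1) - 1/(2k+1)]
The series telescopes:
= (1/2)[1/25 - 1/131]
= 53/3275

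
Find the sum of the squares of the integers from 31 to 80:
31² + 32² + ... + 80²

Use ∑_{k=1}^{n} k² = n(n+1)(2n+1)/6, then subtract the first 30 terms.
∑_{k=1}^{80} k² = 80×81×161/6 = 173880
∑_{k=1}^{30} k² = 30×31×61/6 = 9455
∑_{k=31}^{80} k² = 173880 - 9455 = 164425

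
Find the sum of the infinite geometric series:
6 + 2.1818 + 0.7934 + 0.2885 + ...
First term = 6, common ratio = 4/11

For |r| < 1, S = a / (1 - r)
S = 6 / (1 - (4/11))
S = 6 / (7/11)
S = 66/7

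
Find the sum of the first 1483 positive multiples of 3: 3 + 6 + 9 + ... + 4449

Factor out 3: = 3(1 + 2 + ... + 1483) = 3 × n(n+1)/2
= 3 × 1483×1484/2
= 3 × 1100386
= 3301158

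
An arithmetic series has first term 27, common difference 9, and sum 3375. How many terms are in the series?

Using S = n/2 × [2a + (n-1)d]
3375 = n/2 × [2(27) + (n-1)(9)]
3375 = n/2 × [54 + 9n - 9]
6750 = n × [45 + 9n]
9n² + (45)n - 6750 = 0
Discriminant: Δ = (45)² - 4(9)(-6750) = 2025 + 243000 = 245025
√Δ = 495
n = [-(45) + √Δ] / (2·9) = (-45 + 495) / 18 = 450 / 18 = 25
(The negative root is discarded since n must be a positive integer.)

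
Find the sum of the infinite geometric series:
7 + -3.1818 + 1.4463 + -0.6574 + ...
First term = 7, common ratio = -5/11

For |r| < 1, S = a / (1 - r)
S = 7 / (1 - (-5/11))
S = 7 / (16/11)
S = 77/16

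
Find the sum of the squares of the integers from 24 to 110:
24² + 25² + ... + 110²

Use ∑_{k=1}^{n} k² = n(n+1)(2n+1)/6, then subtract the first 23 terms.
∑_{k=1}^{110} k² = 110×111×221/6 = 449735
∑_{k=1}^{23} k² = 23×24×47/6 = 4324
∑_{k=24}^{110} k² = 449735 - 4324 = 445411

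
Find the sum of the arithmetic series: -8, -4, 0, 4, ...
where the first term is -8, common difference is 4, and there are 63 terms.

Sₙ = n/2 × (first + last)
Last term = a + (n-1)d = -8 + (63-1)×4 = 240
S_63 = 63/2 × (-8 + 240)
S_63 = 63/2 × 232 = 7308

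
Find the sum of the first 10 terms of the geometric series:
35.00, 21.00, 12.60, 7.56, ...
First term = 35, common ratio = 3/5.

Sₙ = a(1 - rⁿ) / (1 - r)
S_10 = 35(1 - (3/5)^10) / (1 - (3/5))
S_10 = 35(1 - (59049/9765625)) / (2/5)
S_10 = 33973016/390625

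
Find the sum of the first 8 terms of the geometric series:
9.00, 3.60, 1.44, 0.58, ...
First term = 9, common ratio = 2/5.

Sₙ = a(1 - rⁿ) / (1 - r)
S_8 = 9(1 - (2/5)^8) / (1 - (2/5))
S_8 = 9(1 - (256/390625)) / (3/5)
S_8 = 1171107/78125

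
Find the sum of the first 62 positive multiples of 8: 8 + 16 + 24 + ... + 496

Factor out 8: = 8(1 + 2 + ... + 62) = 8 × n(n+1)/2
= 8 × 62×63/2
= 8 × 1953
= 15624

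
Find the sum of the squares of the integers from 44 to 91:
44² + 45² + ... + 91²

Use ∑_{k=1}^{n} k² = n(n+1)(2n+1)/6, then subtract the first 43 terms.
∑_{k=1}^{91} k² = 91×92×183/6 = 255346
∑_{k=1}^{43} k² = 43×44×87/6 = 27434
∑_{k=44}^{91} k² = 255346 - 27434 = 227912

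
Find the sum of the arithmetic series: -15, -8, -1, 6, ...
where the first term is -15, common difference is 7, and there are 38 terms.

Sₙ = n/2 × (first + last)
Last term = a + (n-1)d = -15 + (38-1)×7 = 244
S_38 = 38/2 × (-15 + 244)
S_38 = 38/2 × 229 = 4351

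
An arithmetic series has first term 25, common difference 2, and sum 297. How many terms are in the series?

Using S = n/2 × [2a + (n-1)d]
297 = n/2 × [2(25) + (n-1)(2)]
297 = n/2 × [50 + 2n - 2]
594 = n × [48 + 2n]
2n² + (48)n - 594 = 0
Discriminant: Δ = (48)² - 4(2)(-594) = 2304 + 4752 = 7056
√Δ = 84
n = [-(48) + √Δ] / (2·2) = (-48 + 84) / 4 = 36 / 4 = 9
(The negative root is discarded since n must be a positive integer.)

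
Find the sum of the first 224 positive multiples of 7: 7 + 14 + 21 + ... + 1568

Factor out 7: = 7(1 + 2 + ... + 224) = 7 × n(n+1)/2
= 7 × 224×225/2
= 7 × 25200
= 176400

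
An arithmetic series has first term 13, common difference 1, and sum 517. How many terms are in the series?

Using S = n/2 × [2a + (n-1)d]
517 = n/2 × [2(13) + (n-1)(1)]
517 = n/2 × [26 + 1n - 1]
1034 = n × [25 + 1n]
1n² + (25)n - 1034 = 0
Discriminant: Δ = (25)² - 4(1)(-1034) = 625 + 4136 = 4761
√Δ = 69
n = [-(25) + √Δ] / (2·1) = (-25 + 69) / 2 = 44 / 2 = 22
(The negative root is discarded since n must be a positive integer.)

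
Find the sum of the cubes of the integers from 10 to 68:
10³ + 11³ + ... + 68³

Use ∑_{k=1}^{n} k³ = [n(n+1)/2]², then subtract the first 9 terms.
∑_{k=1}^{68} k³ = [68×69/2]² = 2346² = 5503716
∑_{k=1}^{9} k³ = [9×10/2]² = 45² = 2025
∑_{k=10}^{68} k³ = 5503716 - 2025 = 5501691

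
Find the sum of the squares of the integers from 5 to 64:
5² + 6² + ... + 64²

Use ∑_{k=1}^{n} k² = n(n+1)(2n+1)/6, then subtract the first 4 terms.
∑_{k=1}^{64} k² = 64×65×129/6 = 89440
∑_{k=1}^{4} k² = 4×5×9/6 = 30
∑_{k=5}^{64} k² = 89440 - 30 = 89410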